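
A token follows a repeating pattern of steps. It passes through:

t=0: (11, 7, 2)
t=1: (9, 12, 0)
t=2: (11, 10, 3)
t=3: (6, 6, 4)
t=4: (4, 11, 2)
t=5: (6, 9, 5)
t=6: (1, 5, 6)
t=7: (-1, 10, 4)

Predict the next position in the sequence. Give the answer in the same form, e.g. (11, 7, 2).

(1, 8, 7)

Differencing gives (-2, +5, -2), (+2, -2, +3), (-5, -4, +1), (-2, +5, -2), (+2, -2, +3), (-5, -4, +1), (-2, +5, -2). This is the pattern (-2, +5, -2), (+2, -2, +3), (-5, -4, +1) repeated.
step 8: apply (+2, -2, +3) → (1, 8, 7)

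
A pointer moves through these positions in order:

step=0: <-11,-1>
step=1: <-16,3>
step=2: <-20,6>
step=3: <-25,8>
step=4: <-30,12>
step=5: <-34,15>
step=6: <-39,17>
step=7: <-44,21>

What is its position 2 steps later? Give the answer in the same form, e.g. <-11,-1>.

The moves between consecutive positions are <-5,+4>, <-4,+3>, <-5,+2>, <-5,+4>, <-4,+3>, <-5,+2>, <-5,+4>; they repeat the 3-cycle [<-5,+4>, <-4,+3>, <-5,+2>].
step 8: apply <-4,+3> → <-48,24>
step 9: apply <-5,+2> → <-53,26>

<-53,26>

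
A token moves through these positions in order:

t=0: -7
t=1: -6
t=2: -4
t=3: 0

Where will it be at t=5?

The jumps are +1, +2, +4 — a geometric progression with ratio 2.
step 4: 0 + 8 → 8
step 5: 8 + 16 → 24

24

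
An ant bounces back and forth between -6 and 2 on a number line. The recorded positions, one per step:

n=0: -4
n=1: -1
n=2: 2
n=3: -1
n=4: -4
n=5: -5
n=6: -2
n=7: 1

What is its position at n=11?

-3

The value reflects between -6 and 2, moving 3 per step.
  step 8: 1 → 0
  step 9: 0 → -3
  step 10: -3 → -6
  step 11: -6 → -3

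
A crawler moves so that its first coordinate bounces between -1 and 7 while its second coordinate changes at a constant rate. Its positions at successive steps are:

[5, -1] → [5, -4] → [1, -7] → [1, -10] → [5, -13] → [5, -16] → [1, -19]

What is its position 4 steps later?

The first coordinate travels 4 per step and bounces off the walls at -1 and 7.
  step 7: 1 → 1
  step 8: 1 → 5
  step 9: 5 → 5
  step 10: 5 → 1
The second coordinate changes by -3 each step: at step 10 it is -31.

[1, -31]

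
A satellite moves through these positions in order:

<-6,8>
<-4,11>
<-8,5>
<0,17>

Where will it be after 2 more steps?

<16,41>

Consecutive displacements <+2,+3>, <-4,-6>, <+8,+12> scale by a factor of -2 each step.
step 4: <0,17> + <-16,-24> → <-16,-7>
step 5: <-16,-7> + <+32,+48> → <16,41>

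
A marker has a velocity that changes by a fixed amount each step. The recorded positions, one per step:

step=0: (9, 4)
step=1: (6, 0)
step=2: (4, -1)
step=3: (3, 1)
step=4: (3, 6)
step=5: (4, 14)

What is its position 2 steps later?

(9, 39)

Successive displacements: (-3, -4), (-2, -1), (-1, +2), (+0, +5), (+1, +8) — each changes by (+1, +3).
step 6: (4, 14) + (+2, +11) → (6, 25)
step 7: (6, 25) + (+3, +14) → (9, 39)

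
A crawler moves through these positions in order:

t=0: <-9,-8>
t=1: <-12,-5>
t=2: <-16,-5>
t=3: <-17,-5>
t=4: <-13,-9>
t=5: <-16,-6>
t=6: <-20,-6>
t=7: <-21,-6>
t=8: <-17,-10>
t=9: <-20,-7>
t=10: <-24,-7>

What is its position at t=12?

<-21,-11>

Step-to-step displacements: <-3,+3>, <-4,+0>, <-1,+0>, <+4,-4>, <-3,+3>, <-4,+0>, <-1,+0>, <+4,-4>, <-3,+3>, <-4,+0> — a repeating cycle of length 4.
step 11: apply <-1,+0> → <-25,-7>
step 12: apply <+4,-4> → <-21,-11>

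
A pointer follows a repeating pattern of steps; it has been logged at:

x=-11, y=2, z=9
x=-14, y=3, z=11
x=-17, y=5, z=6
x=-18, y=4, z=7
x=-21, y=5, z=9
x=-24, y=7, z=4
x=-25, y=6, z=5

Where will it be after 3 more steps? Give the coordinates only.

The moves between consecutive positions are (-3, +1, +2), (-3, +2, -5), (-1, -1, +1), (-3, +1, +2), (-3, +2, -5), (-1, -1, +1); they repeat the 3-cycle [(-3, +1, +2), (-3, +2, -5), (-1, -1, +1)].
step 7: apply (-3, +1, +2) → x=-28, y=7, z=7
step 8: apply (-3, +2, -5) → x=-31, y=9, z=2
step 9: apply (-1, -1, +1) → x=-32, y=8, z=3

x=-32, y=8, z=3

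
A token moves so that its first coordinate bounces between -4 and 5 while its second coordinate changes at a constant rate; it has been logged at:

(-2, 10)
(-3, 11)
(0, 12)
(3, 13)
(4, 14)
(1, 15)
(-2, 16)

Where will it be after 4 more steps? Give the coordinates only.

(4, 20)

The first coordinate travels 3 per step and bounces off the walls at -4 and 5.
  step 7: -2 → -3
  step 8: -3 → 0
  step 9: 0 → 3
  step 10: 3 → 4
The second coordinate changes by +1 each step: at step 10 it is 20.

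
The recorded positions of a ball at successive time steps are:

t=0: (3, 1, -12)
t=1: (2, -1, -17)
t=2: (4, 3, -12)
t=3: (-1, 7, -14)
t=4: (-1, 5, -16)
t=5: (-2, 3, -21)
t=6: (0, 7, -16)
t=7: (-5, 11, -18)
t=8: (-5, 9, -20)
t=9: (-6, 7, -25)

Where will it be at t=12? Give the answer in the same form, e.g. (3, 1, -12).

(-9, 13, -24)

Differencing gives (-1, -2, -5), (+2, +4, +5), (-5, +4, -2), (+0, -2, -2), (-1, -2, -5), (+2, +4, +5), (-5, +4, -2), (+0, -2, -2), (-1, -2, -5). This is the pattern (-1, -2, -5), (+2, +4, +5), (-5, +4, -2), (+0, -2, -2) repeated.
step 10: apply (+2, +4, +5) → (-4, 11, -20)
step 11: apply (-5, +4, -2) → (-9, 15, -22)
step 12: apply (+0, -2, -2) → (-9, 13, -24)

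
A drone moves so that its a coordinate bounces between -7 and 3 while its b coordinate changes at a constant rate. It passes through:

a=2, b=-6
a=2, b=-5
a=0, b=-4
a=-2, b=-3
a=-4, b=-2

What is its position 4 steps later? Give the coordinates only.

a=-2, b=2

The a coordinate reflects between -7 and 3, moving 2 per step.
  step 5: -4 → -6
  step 6: -6 → -6
  step 7: -6 → -4
  step 8: -4 → -2
The b coordinate changes by +1 each step: at step 8 it is 2.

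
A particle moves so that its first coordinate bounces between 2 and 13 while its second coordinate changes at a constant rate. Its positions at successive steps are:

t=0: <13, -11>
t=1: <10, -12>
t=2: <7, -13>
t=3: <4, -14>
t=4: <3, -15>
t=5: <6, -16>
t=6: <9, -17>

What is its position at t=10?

<5, -21>

The first coordinate reflects between 2 and 13, moving 3 per step.
  step 7: 9 → 12
  step 8: 12 → 11
  step 9: 11 → 8
  step 10: 8 → 5
The second coordinate changes by -1 each step: at step 10 it is -21.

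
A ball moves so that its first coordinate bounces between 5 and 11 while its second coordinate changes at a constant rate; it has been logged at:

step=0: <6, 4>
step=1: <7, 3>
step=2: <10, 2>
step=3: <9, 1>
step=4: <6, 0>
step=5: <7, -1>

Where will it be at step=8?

The first coordinate travels 3 per step and bounces off the walls at 5 and 11.
  step 6: 7 → 10
  step 7: 10 → 9
  step 8: 9 → 6
The second coordinate changes by -1 each step: at step 8 it is -4.

<6, -4>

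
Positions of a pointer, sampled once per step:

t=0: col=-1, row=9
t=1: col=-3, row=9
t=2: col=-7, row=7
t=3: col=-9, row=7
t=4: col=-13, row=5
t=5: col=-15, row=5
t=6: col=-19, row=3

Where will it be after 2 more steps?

The moves between consecutive positions are (-2, +0), (-4, -2), (-2, +0), (-4, -2), (-2, +0), (-4, -2); they repeat the 2-cycle [(-2, +0), (-4, -2)].
step 7: apply (-2, +0) → col=-21, row=3
step 8: apply (-4, -2) → col=-25, row=1

col=-25, row=1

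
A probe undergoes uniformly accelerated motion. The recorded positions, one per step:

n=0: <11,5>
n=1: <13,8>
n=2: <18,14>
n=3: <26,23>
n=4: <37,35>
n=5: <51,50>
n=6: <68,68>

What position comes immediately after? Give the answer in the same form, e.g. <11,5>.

Successive displacements: <+2,+3>, <+5,+6>, <+8,+9>, <+11,+12>, <+14,+15>, <+17,+18> — each changes by <+3,+3>.
step 7: <68,68> + <+20,+21> → <88,89>

<88,89>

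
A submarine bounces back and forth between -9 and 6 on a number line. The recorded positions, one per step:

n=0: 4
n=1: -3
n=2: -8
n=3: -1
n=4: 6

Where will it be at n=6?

The value travels 7 per step and bounces off the walls at -9 and 6.
  step 5: 6 → -1
  step 6: -1 → -8

-8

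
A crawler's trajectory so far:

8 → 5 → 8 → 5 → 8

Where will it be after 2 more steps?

8

Step-to-step displacements: -3, +3, -3, +3; each is -1× the previous.
step 5: 8 − 3 → 5
step 6: 5 + 3 → 8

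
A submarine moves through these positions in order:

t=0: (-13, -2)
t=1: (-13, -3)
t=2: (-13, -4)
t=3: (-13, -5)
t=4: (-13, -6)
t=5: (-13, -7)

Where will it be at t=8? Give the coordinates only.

Each step adds (+0, -1) to the position.
step 6: (-13, -7) + (+0, -1) → (-13, -8)
step 7: (-13, -8) + (+0, -1) → (-13, -9)
step 8: (-13, -9) + (+0, -1) → (-13, -10)

(-13, -10)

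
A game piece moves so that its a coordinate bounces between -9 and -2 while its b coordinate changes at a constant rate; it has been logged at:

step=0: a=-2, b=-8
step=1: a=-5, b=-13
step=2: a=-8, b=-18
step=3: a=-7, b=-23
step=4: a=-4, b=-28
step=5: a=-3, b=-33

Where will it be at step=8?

a=-6, b=-48

The a coordinate reflects between -9 and -2, moving 3 per step.
  step 6: -3 → -6
  step 7: -6 → -9
  step 8: -9 → -6
The b coordinate changes by -5 each step: at step 8 it is -48.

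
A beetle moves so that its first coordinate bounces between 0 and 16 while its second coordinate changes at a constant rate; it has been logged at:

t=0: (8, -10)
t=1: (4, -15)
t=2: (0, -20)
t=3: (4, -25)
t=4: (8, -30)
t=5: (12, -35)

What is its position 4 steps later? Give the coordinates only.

(4, -55)

The first coordinate reflects between 0 and 16, moving 4 per step.
  step 6: 12 → 16
  step 7: 16 → 12
  step 8: 12 → 8
  step 9: 8 → 4
The second coordinate changes by -5 each step: at step 9 it is -55.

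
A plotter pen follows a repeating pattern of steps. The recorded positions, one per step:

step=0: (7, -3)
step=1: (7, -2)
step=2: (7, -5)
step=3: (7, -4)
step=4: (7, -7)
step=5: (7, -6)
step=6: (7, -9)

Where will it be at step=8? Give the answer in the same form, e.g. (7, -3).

Step-to-step displacements: (+0, +1), (+0, -3), (+0, +1), (+0, -3), (+0, +1), (+0, -3) — a repeating cycle of length 2.
step 7: apply (+0, +1) → (7, -8)
step 8: apply (+0, -3) → (7, -11)

(7, -11)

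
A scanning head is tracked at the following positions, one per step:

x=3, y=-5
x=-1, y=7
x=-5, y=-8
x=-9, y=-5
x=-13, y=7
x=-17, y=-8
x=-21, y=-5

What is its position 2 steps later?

x=-29, y=-8

The x coordinate changes by -4 each step, so at step 8 it is 3 + 8·(-4) = -29.
The y coordinate repeats the cycle [-5, 7, -8] with period 3; step 8 mod 3 = 2, giving -8.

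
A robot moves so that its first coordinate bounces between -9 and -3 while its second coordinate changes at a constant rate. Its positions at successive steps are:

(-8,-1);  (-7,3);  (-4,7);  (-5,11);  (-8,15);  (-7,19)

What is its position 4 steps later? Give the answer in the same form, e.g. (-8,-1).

(-7,35)

The first coordinate travels 3 per step and bounces off the walls at -9 and -3.
  step 6: -7 → -4
  step 7: -4 → -5
  step 8: -5 → -8
  step 9: -8 → -7
The second coordinate changes by +4 each step: at step 9 it is 35.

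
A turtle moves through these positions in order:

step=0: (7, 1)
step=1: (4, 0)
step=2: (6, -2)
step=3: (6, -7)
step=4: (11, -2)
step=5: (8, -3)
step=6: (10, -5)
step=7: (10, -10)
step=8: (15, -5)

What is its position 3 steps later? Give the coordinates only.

(14, -13)

Differencing gives (-3, -1), (+2, -2), (+0, -5), (+5, +5), (-3, -1), (+2, -2), (+0, -5), (+5, +5). This is the pattern (-3, -1), (+2, -2), (+0, -5), (+5, +5) repeated.
step 9: apply (-3, -1) → (12, -6)
step 10: apply (+2, -2) → (14, -8)
step 11: apply (+0, -5) → (14, -13)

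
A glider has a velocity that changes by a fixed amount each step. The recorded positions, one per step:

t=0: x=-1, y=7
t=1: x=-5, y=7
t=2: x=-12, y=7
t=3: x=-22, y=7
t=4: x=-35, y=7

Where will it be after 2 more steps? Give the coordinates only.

x=-70, y=7

First differences are (-4, +0), (-7, +0), (-10, +0), (-13, +0); their common second difference is (-3, +0) (constant acceleration).
step 5: x=-35, y=7 + (-16, +0) → x=-51, y=7
step 6: x=-51, y=7 + (-19, +0) → x=-70, y=7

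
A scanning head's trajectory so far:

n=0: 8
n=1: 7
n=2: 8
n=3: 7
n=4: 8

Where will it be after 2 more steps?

Step-to-step displacements: -1, +1, -1, +1; each is -1× the previous.
step 5: 8 − 1 → 7
step 6: 7 + 1 → 8

8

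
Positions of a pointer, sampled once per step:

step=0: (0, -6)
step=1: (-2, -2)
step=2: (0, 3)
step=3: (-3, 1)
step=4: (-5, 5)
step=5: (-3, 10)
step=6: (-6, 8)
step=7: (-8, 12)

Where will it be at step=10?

(-11, 19)

Step-to-step displacements: (-2, +4), (+2, +5), (-3, -2), (-2, +4), (+2, +5), (-3, -2), (-2, +4) — a repeating cycle of length 3.
step 8: apply (+2, +5) → (-6, 17)
step 9: apply (-3, -2) → (-9, 15)
step 10: apply (-2, +4) → (-11, 19)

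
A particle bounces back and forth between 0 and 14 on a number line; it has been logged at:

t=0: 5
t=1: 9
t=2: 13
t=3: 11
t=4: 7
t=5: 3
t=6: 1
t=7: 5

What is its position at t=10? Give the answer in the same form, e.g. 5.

The value reflects between 0 and 14, moving 4 per step.
  step 8: 5 → 9
  step 9: 9 → 13
  step 10: 13 → 11

11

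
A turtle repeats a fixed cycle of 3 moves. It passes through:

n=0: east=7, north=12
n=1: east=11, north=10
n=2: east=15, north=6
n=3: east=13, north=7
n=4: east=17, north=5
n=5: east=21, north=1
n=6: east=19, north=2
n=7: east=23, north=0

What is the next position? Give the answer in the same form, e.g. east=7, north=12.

The moves between consecutive positions are (+4,-2), (+4,-4), (-2,+1), (+4,-2), (+4,-4), (-2,+1), (+4,-2); they repeat the 3-cycle [(+4,-2), (+4,-4), (-2,+1)].
step 8: apply (+4,-4) → east=27, north=-4

east=27, north=-4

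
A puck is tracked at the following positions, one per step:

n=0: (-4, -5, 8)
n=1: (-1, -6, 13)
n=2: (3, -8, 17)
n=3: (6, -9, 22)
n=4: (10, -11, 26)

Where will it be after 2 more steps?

(17, -14, 35)

The moves between consecutive positions are (+3, -1, +5), (+4, -2, +4), (+3, -1, +5), (+4, -2, +4); they repeat the 2-cycle [(+3, -1, +5), (+4, -2, +4)].
step 5: apply (+3, -1, +5) → (13, -12, 31)
step 6: apply (+4, -2, +4) → (17, -14, 35)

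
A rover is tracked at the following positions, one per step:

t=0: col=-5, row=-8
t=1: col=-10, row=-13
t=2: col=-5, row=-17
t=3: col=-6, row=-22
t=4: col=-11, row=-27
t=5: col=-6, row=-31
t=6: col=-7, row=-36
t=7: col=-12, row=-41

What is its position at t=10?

col=-13, row=-55

The moves between consecutive positions are (-5,-5), (+5,-4), (-1,-5), (-5,-5), (+5,-4), (-1,-5), (-5,-5); they repeat the 3-cycle [(-5,-5), (+5,-4), (-1,-5)].
step 8: apply (+5,-4) → col=-7, row=-45
step 9: apply (-1,-5) → col=-8, row=-50
step 10: apply (-5,-5) → col=-13, row=-55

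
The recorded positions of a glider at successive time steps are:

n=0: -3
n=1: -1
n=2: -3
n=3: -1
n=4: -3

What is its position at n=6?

Step-to-step displacements: +2, -2, +2, -2; each is -1× the previous.
step 5: -3 + 2 → -1
step 6: -1 − 2 → -3

-3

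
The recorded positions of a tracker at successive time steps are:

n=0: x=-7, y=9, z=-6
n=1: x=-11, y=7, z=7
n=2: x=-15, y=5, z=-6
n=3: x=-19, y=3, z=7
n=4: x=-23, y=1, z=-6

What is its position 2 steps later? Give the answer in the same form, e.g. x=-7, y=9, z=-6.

x=-31, y=-3, z=-6

The x coordinate changes by -4 each step, so at step 6 it is -7 + 6·(-4) = -31.
The y coordinate changes by -2 each step, so at step 6 it is 9 + 6·(-2) = -3.
The z coordinate repeats the cycle [-6, 7] with period 2; step 6 mod 2 = 0, giving -6.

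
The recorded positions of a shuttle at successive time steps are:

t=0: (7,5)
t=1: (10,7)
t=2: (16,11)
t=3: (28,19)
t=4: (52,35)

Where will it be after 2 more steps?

Consecutive displacements (+3,+2), (+6,+4), (+12,+8), (+24,+16) scale by a factor of 2 each step.
step 5: (52,35) + (+48,+32) → (100,67)
step 6: (100,67) + (+96,+64) → (196,131)

(196,131)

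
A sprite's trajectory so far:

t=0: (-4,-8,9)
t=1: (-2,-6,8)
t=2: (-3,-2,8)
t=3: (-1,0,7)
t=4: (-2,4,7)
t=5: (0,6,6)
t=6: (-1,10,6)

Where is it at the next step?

Step-to-step displacements: (+2,+2,-1), (-1,+4,+0), (+2,+2,-1), (-1,+4,+0), (+2,+2,-1), (-1,+4,+0) — a repeating cycle of length 2.
step 7: apply (+2,+2,-1) → (1,12,5)

(1,12,5)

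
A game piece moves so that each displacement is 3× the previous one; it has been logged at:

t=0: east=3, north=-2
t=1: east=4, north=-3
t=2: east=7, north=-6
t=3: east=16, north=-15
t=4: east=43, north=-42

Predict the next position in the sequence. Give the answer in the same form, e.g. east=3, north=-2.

Step-to-step displacements: (+1, -1), (+3, -3), (+9, -9), (+27, -27); each is 3× the previous.
step 5: east=43, north=-42 + (+81, -81) → east=124, north=-123

east=124, north=-123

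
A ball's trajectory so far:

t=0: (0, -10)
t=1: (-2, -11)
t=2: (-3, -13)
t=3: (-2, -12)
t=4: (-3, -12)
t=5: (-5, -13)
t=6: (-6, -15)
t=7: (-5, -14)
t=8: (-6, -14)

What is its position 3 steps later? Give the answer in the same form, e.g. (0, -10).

Step-to-step displacements: (-2, -1), (-1, -2), (+1, +1), (-1, +0), (-2, -1), (-1, -2), (+1, +1), (-1, +0) — a repeating cycle of length 4.
step 9: apply (-2, -1) → (-8, -15)
step 10: apply (-1, -2) → (-9, -17)
step 11: apply (+1, +1) → (-8, -16)

(-8, -16)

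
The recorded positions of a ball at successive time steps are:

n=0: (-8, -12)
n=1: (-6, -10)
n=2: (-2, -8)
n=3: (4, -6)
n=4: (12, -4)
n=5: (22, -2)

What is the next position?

(34, 0)

First differences are (+2, +2), (+4, +2), (+6, +2), (+8, +2), (+10, +2); their common second difference is (+2, +0) (constant acceleration).
step 6: (22, -2) + (+12, +2) → (34, 0)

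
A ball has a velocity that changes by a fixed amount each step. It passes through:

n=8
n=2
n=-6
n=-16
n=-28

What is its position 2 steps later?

Successive displacements: -6, -8, -10, -12 — each changes by -2.
step 5: -28 − 14 → n=-42
step 6: -42 − 16 → n=-58

n=-58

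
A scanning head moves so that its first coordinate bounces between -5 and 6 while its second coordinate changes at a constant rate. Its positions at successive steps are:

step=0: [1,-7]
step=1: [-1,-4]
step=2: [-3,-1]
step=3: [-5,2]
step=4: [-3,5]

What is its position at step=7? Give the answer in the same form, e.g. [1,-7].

[3,14]

The first coordinate reflects between -5 and 6, moving 2 per step.
  step 5: -3 → -1
  step 6: -1 → 1
  step 7: 1 → 3
The second coordinate changes by +3 each step: at step 7 it is 14.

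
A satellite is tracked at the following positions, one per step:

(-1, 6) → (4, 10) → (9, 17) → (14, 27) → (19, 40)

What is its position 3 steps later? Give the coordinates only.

(34, 97)

Successive displacements: (+5, +4), (+5, +7), (+5, +10), (+5, +13) — each changes by (+0, +3).
step 5: (19, 40) + (+5, +16) → (24, 56)
step 6: (24, 56) + (+5, +19) → (29, 75)
step 7: (29, 75) + (+5, +22) → (34, 97)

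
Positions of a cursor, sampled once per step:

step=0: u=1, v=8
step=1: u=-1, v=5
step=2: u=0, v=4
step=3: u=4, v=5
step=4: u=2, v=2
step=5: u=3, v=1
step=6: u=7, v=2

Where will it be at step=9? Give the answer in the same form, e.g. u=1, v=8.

u=10, v=-1

Step-to-step displacements: (-2,-3), (+1,-1), (+4,+1), (-2,-3), (+1,-1), (+4,+1) — a repeating cycle of length 3.
step 7: apply (-2,-3) → u=5, v=-1
step 8: apply (+1,-1) → u=6, v=-2
step 9: apply (+4,+1) → u=10, v=-1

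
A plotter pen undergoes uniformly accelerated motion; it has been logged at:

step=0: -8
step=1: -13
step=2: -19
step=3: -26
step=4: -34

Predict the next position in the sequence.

Successive displacements: -5, -6, -7, -8 — each changes by -1.
step 5: -34 − 9 → -43

-43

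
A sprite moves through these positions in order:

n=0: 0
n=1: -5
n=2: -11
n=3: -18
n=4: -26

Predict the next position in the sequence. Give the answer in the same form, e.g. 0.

-35

Taking differences between consecutive positions: -5, -6, -7, -8. These grow by -1 each step.
step 5: -26 − 9 → -35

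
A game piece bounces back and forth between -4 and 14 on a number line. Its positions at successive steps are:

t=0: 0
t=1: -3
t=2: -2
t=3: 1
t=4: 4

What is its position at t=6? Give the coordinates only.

10

The value travels 3 per step and bounces off the walls at -4 and 14.
  step 5: 4 → 7
  step 6: 7 → 10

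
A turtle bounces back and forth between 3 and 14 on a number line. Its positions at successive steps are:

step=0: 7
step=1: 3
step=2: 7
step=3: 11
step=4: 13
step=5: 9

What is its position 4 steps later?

The value travels 4 per step and bounces off the walls at 3 and 14.
  step 6: 9 → 5
  step 7: 5 → 5
  step 8: 5 → 9
  step 9: 9 → 13

13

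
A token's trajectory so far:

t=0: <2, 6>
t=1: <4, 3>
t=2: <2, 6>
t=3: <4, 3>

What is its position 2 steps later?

Consecutive displacements <+2, -3>, <-2, +3>, <+2, -3> scale by a factor of -1 each step.
step 4: <4, 3> + <-2, +3> → <2, 6>
step 5: <2, 6> + <+2, -3> → <4, 3>

<4, 3>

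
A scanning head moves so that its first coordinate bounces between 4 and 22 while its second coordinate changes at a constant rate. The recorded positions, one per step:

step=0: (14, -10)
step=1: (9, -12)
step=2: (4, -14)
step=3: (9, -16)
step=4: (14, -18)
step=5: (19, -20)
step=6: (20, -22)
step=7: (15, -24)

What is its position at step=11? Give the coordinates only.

(13, -32)

The first coordinate reflects between 4 and 22, moving 5 per step.
  step 8: 15 → 10
  step 9: 10 → 5
  step 10: 5 → 8
  step 11: 8 → 13
The second coordinate changes by -2 each step: at step 11 it is -32.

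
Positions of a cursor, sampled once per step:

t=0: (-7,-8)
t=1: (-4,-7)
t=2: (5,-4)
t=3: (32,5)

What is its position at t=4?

The jumps are (+3,+1), (+9,+3), (+27,+9) — a geometric progression with ratio 3.
step 4: (32,5) + (+81,+27) → (113,32)

(113,32)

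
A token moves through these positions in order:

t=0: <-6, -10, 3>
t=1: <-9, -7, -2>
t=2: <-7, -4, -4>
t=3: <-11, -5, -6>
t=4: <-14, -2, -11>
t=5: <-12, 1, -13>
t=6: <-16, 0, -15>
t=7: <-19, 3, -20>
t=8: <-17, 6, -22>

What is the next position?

<-21, 5, -24>

The moves between consecutive positions are <-3, +3, -5>, <+2, +3, -2>, <-4, -1, -2>, <-3, +3, -5>, <+2, +3, -2>, <-4, -1, -2>, <-3, +3, -5>, <+2, +3, -2>; they repeat the 3-cycle [<-3, +3, -5>, <+2, +3, -2>, <-4, -1, -2>].
step 9: apply <-4, -1, -2> → <-21, 5, -24>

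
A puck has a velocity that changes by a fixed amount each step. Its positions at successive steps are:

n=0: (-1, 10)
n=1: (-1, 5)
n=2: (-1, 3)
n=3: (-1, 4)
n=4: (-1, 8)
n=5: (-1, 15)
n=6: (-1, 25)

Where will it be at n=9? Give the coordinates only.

Successive displacements: (+0, -5), (+0, -2), (+0, +1), (+0, +4), (+0, +7), (+0, +10) — each changes by (+0, +3).
step 7: (-1, 25) + (+0, +13) → (-1, 38)
step 8: (-1, 38) + (+0, +16) → (-1, 54)
step 9: (-1, 54) + (+0, +19) → (-1, 73)

(-1, 73)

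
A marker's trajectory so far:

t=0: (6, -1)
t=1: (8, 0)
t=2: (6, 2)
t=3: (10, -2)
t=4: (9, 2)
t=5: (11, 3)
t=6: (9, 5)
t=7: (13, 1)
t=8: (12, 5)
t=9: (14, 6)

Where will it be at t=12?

The moves between consecutive positions are (+2, +1), (-2, +2), (+4, -4), (-1, +4), (+2, +1), (-2, +2), (+4, -4), (-1, +4), (+2, +1); they repeat the 4-cycle [(+2, +1), (-2, +2), (+4, -4), (-1, +4)].
step 10: apply (-2, +2) → (12, 8)
step 11: apply (+4, -4) → (16, 4)
step 12: apply (-1, +4) → (15, 8)

(15, 8)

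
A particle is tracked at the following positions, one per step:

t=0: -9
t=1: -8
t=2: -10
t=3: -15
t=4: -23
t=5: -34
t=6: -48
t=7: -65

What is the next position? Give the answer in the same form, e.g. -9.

Successive displacements: +1, -2, -5, -8, -11, -14, -17 — each changes by -3.
step 8: -65 − 20 → -85

-85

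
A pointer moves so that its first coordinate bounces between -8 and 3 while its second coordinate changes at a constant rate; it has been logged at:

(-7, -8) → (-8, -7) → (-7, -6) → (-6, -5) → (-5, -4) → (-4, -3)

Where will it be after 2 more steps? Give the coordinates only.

The first coordinate reflects between -8 and 3, moving 1 per step.
  step 6: -4 → -3
  step 7: -3 → -2
The second coordinate changes by +1 each step: at step 7 it is -1.

(-2, -1)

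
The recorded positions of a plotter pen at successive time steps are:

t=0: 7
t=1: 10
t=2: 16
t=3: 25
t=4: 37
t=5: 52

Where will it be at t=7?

91

Successive displacements: +3, +6, +9, +12, +15 — each changes by +3.
step 6: 52 + 18 → 70
step 7: 70 + 21 → 91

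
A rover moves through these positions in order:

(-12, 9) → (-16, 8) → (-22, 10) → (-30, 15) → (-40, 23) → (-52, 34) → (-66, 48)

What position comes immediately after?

First differences are (-4, -1), (-6, +2), (-8, +5), (-10, +8), (-12, +11), (-14, +14); their common second difference is (-2, +3) (constant acceleration).
step 7: (-66, 48) + (-16, +17) → (-82, 65)

(-82, 65)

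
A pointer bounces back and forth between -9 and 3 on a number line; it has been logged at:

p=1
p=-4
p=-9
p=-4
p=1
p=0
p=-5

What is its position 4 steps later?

The value reflects between -9 and 3, moving 5 per step.
  step 7: -5 → -8
  step 8: -8 → -3
  step 9: -3 → 2
  step 10: 2 → -1

p=-1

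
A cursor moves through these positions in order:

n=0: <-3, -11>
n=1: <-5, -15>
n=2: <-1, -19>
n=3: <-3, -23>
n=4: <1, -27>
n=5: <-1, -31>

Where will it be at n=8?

The moves between consecutive positions are <-2, -4>, <+4, -4>, <-2, -4>, <+4, -4>, <-2, -4>; they repeat the 2-cycle [<-2, -4>, <+4, -4>].
step 6: apply <+4, -4> → <3, -35>
step 7: apply <-2, -4> → <1, -39>
step 8: apply <+4, -4> → <5, -43>

<5, -43>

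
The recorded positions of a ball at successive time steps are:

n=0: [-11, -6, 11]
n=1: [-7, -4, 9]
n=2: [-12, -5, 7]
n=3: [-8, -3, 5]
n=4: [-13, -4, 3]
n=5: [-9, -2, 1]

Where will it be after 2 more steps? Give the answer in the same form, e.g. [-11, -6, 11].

Differencing gives [+4, +2, -2], [-5, -1, -2], [+4, +2, -2], [-5, -1, -2], [+4, +2, -2]. This is the pattern [+4, +2, -2], [-5, -1, -2] repeated.
step 6: apply [-5, -1, -2] → [-14, -3, -1]
step 7: apply [+4, +2, -2] → [-10, -1, -3]

[-10, -1, -3]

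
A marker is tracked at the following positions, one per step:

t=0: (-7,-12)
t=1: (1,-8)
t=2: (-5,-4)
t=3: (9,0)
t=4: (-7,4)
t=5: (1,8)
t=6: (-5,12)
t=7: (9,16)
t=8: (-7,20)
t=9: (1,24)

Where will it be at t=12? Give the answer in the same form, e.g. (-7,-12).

The first coordinate repeats the cycle [-7, 1, -5, 9] with period 4; step 12 mod 4 = 0, giving -7.
The second coordinate changes by +4 each step, so at step 12 it is -12 + 12·(4) = 36.

(-7,36)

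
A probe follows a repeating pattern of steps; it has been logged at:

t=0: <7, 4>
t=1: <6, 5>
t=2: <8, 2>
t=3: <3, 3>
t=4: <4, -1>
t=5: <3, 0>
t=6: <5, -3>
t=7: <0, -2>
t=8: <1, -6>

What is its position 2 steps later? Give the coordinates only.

Step-to-step displacements: <-1, +1>, <+2, -3>, <-5, +1>, <+1, -4>, <-1, +1>, <+2, -3>, <-5, +1>, <+1, -4> — a repeating cycle of length 4.
step 9: apply <-1, +1> → <0, -5>
step 10: apply <+2, -3> → <2, -8>

<2, -8>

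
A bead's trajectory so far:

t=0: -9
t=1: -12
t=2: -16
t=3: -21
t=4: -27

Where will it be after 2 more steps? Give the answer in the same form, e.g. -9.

First differences are -3, -4, -5, -6; their common second difference is -1 (constant acceleration).
step 5: -27 − 7 → -34
step 6: -34 − 8 → -42

-42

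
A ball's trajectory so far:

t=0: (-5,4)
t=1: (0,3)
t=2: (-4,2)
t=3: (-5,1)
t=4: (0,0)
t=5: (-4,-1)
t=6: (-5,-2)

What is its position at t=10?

(0,-6)

The first coordinate repeats the cycle [-5, 0, -4] with period 3; step 10 mod 3 = 1, giving 0.
The second coordinate changes by -1 each step, so at step 10 it is 4 + 10·(-1) = -6.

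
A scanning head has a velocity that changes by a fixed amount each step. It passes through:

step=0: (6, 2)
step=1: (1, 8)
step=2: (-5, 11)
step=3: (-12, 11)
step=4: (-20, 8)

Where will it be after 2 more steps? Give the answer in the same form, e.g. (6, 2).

Taking differences between consecutive positions: (-5, +6), (-6, +3), (-7, +0), (-8, -3). These grow by (-1, -3) each step.
step 5: (-20, 8) + (-9, -6) → (-29, 2)
step 6: (-29, 2) + (-10, -9) → (-39, -7)

(-39, -7)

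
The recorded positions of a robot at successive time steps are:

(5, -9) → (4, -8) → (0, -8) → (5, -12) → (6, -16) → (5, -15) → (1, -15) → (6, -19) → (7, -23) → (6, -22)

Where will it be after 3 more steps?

(8, -30)

The moves between consecutive positions are (-1, +1), (-4, +0), (+5, -4), (+1, -4), (-1, +1), (-4, +0), (+5, -4), (+1, -4), (-1, +1); they repeat the 4-cycle [(-1, +1), (-4, +0), (+5, -4), (+1, -4)].
step 10: apply (-4, +0) → (2, -22)
step 11: apply (+5, -4) → (7, -26)
step 12: apply (+1, -4) → (8, -30)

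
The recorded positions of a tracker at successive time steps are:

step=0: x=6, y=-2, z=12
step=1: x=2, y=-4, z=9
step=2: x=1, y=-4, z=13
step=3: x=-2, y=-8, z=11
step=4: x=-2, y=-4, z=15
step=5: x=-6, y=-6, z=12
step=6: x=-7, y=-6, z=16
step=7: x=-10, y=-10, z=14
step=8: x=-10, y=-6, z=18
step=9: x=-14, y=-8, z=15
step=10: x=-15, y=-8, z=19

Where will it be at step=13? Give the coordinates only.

Differencing gives (-4, -2, -3), (-1, +0, +4), (-3, -4, -2), (+0, +4, +4), (-4, -2, -3), (-1, +0, +4), (-3, -4, -2), (+0, +4, +4), (-4, -2, -3), (-1, +0, +4). This is the pattern (-4, -2, -3), (-1, +0, +4), (-3, -4, -2), (+0, +4, +4) repeated.
step 11: apply (-3, -4, -2) → x=-18, y=-12, z=17
step 12: apply (+0, +4, +4) → x=-18, y=-8, z=21
step 13: apply (-4, -2, -3) → x=-22, y=-10, z=18

x=-22, y=-10, z=18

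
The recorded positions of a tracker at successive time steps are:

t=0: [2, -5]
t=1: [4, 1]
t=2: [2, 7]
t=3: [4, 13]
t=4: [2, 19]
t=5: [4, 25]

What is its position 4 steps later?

First: cycles through 2, 4 every 2 steps. Step 9 lands at position 1 of the cycle → 4.
Second: linear, +6 per step → 49 at step 9.

[4, 49]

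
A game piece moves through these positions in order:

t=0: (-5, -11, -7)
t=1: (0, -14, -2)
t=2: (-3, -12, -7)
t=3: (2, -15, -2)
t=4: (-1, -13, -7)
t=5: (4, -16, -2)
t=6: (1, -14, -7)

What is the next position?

Step-to-step displacements: (+5, -3, +5), (-3, +2, -5), (+5, -3, +5), (-3, +2, -5), (+5, -3, +5), (-3, +2, -5) — a repeating cycle of length 2.
step 7: apply (+5, -3, +5) → (6, -17, -2)

(6, -17, -2)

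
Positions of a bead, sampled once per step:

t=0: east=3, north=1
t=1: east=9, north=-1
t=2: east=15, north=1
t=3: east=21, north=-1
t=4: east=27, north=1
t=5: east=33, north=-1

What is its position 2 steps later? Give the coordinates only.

east=45, north=-1

East: linear, +6 per step → 45 at step 7.
North: cycles through 1, -1 every 2 steps. Step 7 lands at position 1 of the cycle → -1.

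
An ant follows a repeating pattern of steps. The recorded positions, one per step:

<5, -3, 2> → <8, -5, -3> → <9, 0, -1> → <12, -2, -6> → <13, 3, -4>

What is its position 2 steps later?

<17, 6, -7>

The moves between consecutive positions are <+3, -2, -5>, <+1, +5, +2>, <+3, -2, -5>, <+1, +5, +2>; they repeat the 2-cycle [<+3, -2, -5>, <+1, +5, +2>].
step 5: apply <+3, -2, -5> → <16, 1, -9>
step 6: apply <+1, +5, +2> → <17, 6, -7>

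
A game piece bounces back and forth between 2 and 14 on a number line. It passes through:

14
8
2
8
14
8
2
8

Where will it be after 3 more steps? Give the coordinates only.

2

The value travels 6 per step and bounces off the walls at 2 and 14.
  step 8: 8 → 14
  step 9: 14 → 8
  step 10: 8 → 2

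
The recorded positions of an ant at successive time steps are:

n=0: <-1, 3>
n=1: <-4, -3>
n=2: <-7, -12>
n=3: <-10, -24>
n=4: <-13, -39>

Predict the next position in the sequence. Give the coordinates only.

<-16, -57>

Successive displacements: <-3, -6>, <-3, -9>, <-3, -12>, <-3, -15> — each changes by <+0, -3>.
step 5: <-13, -39> + <-3, -18> → <-16, -57>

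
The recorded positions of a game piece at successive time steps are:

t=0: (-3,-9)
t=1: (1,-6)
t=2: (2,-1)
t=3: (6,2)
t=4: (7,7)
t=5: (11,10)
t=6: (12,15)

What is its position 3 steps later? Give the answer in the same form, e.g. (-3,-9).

(21,26)

Differencing gives (+4,+3), (+1,+5), (+4,+3), (+1,+5), (+4,+3), (+1,+5). This is the pattern (+4,+3), (+1,+5) repeated.
step 7: apply (+4,+3) → (16,18)
step 8: apply (+1,+5) → (17,23)
step 9: apply (+4,+3) → (21,26)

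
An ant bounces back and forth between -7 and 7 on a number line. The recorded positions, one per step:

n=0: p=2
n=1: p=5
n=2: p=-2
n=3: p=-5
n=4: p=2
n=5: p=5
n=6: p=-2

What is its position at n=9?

The value travels 7 per step and bounces off the walls at -7 and 7.
  step 7: -2 → -5
  step 8: -5 → 2
  step 9: 2 → 5

p=5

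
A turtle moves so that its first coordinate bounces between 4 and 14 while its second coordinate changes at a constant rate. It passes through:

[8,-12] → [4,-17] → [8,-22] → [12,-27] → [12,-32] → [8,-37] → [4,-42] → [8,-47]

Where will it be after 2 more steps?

[12,-57]

The first coordinate reflects between 4 and 14, moving 4 per step.
  step 8: 8 → 12
  step 9: 12 → 12
The second coordinate changes by -5 each step: at step 9 it is -57.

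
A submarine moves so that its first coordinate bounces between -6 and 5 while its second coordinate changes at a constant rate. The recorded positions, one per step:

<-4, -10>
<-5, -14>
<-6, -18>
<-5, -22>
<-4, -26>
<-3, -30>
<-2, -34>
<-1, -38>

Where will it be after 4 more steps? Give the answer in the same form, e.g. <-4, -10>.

The first coordinate travels 1 per step and bounces off the walls at -6 and 5.
  step 8: -1 → 0
  step 9: 0 → 1
  step 10: 1 → 2
  step 11: 2 → 3
The second coordinate changes by -4 each step: at step 11 it is -54.

<3, -54>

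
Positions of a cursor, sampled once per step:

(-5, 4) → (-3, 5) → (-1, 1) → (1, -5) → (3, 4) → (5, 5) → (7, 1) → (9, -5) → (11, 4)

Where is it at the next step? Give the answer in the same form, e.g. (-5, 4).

(13, 5)

First: linear, +2 per step → 13 at step 9.
Second: cycles through 4, 5, 1, -5 every 4 steps. Step 9 lands at position 1 of the cycle → 5.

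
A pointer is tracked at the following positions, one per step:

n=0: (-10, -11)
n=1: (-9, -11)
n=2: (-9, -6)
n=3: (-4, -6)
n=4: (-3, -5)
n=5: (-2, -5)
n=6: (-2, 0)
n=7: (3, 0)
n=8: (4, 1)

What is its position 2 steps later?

(5, 6)

Step-to-step displacements: (+1, +0), (+0, +5), (+5, +0), (+1, +1), (+1, +0), (+0, +5), (+5, +0), (+1, +1) — a repeating cycle of length 4.
step 9: apply (+1, +0) → (5, 1)
step 10: apply (+0, +5) → (5, 6)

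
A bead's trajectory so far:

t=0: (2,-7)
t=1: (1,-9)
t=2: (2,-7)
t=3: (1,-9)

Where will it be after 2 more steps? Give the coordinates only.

The jumps are (-1,-2), (+1,+2), (-1,-2) — a geometric progression with ratio -1.
step 4: (1,-9) + (+1,+2) → (2,-7)
step 5: (2,-7) + (-1,-2) → (1,-9)

(1,-9)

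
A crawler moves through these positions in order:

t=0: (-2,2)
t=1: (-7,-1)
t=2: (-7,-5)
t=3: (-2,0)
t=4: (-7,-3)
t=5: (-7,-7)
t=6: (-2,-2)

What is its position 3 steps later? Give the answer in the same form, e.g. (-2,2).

(-2,-4)

Step-to-step displacements: (-5,-3), (+0,-4), (+5,+5), (-5,-3), (+0,-4), (+5,+5) — a repeating cycle of length 3.
step 7: apply (-5,-3) → (-7,-5)
step 8: apply (+0,-4) → (-7,-9)
step 9: apply (+5,+5) → (-2,-4)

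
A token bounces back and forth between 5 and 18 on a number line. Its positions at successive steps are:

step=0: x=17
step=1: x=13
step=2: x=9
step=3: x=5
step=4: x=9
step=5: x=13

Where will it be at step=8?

x=11

The value travels 4 per step and bounces off the walls at 5 and 18.
  step 6: 13 → 17
  step 7: 17 → 15
  step 8: 15 → 11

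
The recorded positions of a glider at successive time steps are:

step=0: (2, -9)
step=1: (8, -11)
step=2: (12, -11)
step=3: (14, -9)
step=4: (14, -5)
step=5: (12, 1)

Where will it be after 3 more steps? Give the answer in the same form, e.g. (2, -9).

(-6, 31)

First differences are (+6, -2), (+4, +0), (+2, +2), (+0, +4), (-2, +6); their common second difference is (-2, +2) (constant acceleration).
step 6: (12, 1) + (-4, +8) → (8, 9)
step 7: (8, 9) + (-6, +10) → (2, 19)
step 8: (2, 19) + (-8, +12) → (-6, 31)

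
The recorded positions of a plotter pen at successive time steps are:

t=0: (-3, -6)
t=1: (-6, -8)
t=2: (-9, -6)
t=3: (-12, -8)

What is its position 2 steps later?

(-18, -8)

The first coordinate changes by -3 each step, so at step 5 it is -3 + 5·(-3) = -18.
The second coordinate repeats the cycle [-6, -8] with period 2; step 5 mod 2 = 1, giving -8.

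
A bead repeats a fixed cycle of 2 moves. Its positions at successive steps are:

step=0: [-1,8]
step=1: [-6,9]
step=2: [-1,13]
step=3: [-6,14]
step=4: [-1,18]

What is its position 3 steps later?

[-6,24]

Differencing gives [-5,+1], [+5,+4], [-5,+1], [+5,+4]. This is the pattern [-5,+1], [+5,+4] repeated.
step 5: apply [-5,+1] → [-6,19]
step 6: apply [+5,+4] → [-1,23]
step 7: apply [-5,+1] → [-6,24]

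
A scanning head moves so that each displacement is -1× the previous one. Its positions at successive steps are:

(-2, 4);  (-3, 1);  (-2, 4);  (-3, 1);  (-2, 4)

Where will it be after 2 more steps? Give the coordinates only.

The jumps are (-1, -3), (+1, +3), (-1, -3), (+1, +3) — a geometric progression with ratio -1.
step 5: (-2, 4) + (-1, -3) → (-3, 1)
step 6: (-3, 1) + (+1, +3) → (-2, 4)

(-2, 4)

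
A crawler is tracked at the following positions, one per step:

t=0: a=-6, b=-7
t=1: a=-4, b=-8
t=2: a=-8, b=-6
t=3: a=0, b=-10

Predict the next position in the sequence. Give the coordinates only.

a=-16, b=-2

Step-to-step displacements: (+2, -1), (-4, +2), (+8, -4); each is -2× the previous.
step 4: a=0, b=-10 + (-16, +8) → a=-16, b=-2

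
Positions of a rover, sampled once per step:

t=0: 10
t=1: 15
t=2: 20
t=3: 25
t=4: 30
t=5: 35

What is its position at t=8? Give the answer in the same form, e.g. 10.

The position changes by +5 every step.
step 6: 35 + 5 → 40
step 7: 40 + 5 → 45
step 8: 45 + 5 → 50

50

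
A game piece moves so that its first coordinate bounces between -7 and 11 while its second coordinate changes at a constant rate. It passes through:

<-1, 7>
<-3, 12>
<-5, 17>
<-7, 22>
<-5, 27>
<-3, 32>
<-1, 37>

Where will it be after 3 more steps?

<5, 52>

The first coordinate reflects between -7 and 11, moving 2 per step.
  step 7: -1 → 1
  step 8: 1 → 3
  step 9: 3 → 5
The second coordinate changes by +5 each step: at step 9 it is 52.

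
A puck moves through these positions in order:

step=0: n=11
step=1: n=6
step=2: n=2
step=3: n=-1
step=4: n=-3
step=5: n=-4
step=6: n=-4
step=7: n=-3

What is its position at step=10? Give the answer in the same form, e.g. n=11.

n=6

First differences are -5, -4, -3, -2, -1, +0, +1; their common second difference is +1 (constant acceleration).
step 8: -3 + 2 → n=-1
step 9: -1 + 3 → n=2
step 10: 2 + 4 → n=6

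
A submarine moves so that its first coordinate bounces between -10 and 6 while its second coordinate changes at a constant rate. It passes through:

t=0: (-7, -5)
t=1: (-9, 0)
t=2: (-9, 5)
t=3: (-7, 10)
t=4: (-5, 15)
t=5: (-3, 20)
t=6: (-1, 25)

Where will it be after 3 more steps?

The first coordinate travels 2 per step and bounces off the walls at -10 and 6.
  step 7: -1 → 1
  step 8: 1 → 3
  step 9: 3 → 5
The second coordinate changes by +5 each step: at step 9 it is 40.

(5, 40)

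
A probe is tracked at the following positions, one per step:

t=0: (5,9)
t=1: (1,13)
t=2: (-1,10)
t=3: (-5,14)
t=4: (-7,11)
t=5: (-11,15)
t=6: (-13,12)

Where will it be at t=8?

The moves between consecutive positions are (-4,+4), (-2,-3), (-4,+4), (-2,-3), (-4,+4), (-2,-3); they repeat the 2-cycle [(-4,+4), (-2,-3)].
step 7: apply (-4,+4) → (-17,16)
step 8: apply (-2,-3) → (-19,13)

(-19,13)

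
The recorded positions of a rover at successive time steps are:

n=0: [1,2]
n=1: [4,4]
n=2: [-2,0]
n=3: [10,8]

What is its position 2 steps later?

[34,24]

Consecutive displacements [+3,+2], [-6,-4], [+12,+8] scale by a factor of -2 each step.
step 4: [10,8] + [-24,-16] → [-14,-8]
step 5: [-14,-8] + [+48,+32] → [34,24]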